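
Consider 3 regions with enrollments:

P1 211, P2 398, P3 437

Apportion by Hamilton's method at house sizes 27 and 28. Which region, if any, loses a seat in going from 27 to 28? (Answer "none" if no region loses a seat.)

P1

At 27 seats: P1 6, P2 10, P3 11.
At 28 seats: P1 5, P2 11, P3 12.
P1 drops from 6 to 5.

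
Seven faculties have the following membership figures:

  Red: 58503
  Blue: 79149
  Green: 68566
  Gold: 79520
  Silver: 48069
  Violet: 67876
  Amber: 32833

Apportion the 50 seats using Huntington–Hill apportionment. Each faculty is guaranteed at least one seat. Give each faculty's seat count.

With divisor 8902: modified quotas Red 6.572, Blue 8.891, Green 7.702, Gold 8.933, Silver 5.400, Violet 7.625, Amber 3.688.
Geometric-mean thresholds: Red √(6·7)=6.481, Blue √(8·9)=8.485, Green √(7·8)=7.483, Gold √(8·9)=8.485, Silver √(5·6)=5.477, Violet √(7·8)=7.483, Amber √(3·4)=3.464.
Each quota rounded against its threshold gives Red 7, Blue 9, Green 8, Gold 9, Silver 5, Violet 8, Amber 4 (total 50).

Red: 7; Blue: 9; Green: 8; Gold: 9; Silver: 5; Violet: 8; Amber: 4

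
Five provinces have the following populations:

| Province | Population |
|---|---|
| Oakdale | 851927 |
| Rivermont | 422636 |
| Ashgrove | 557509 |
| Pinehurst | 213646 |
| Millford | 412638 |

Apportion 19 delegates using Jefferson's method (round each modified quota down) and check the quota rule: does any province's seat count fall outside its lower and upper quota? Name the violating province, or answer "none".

none

Standard quotas: Oakdale 6.584, Rivermont 3.266, Ashgrove 4.309, Pinehurst 1.651, Millford 3.189.
Jefferson allocation: Oakdale 7, Rivermont 3, Ashgrove 5, Pinehurst 1, Millford 3.
Every allocation lies between the lower and upper quota.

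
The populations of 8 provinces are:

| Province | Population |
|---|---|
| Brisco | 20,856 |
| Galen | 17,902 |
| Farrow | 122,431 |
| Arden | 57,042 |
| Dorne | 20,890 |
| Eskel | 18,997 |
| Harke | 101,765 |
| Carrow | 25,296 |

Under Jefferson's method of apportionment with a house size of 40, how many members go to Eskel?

Standard divisor 385179/40 ≈ 9629.475; standard quotas: Brisco 2.166, Galen 1.859, Farrow 12.714, Arden 5.924, Dorne 2.169, Eskel 1.973, Harke 10.568, Carrow 2.627.
Rounding down gives 2, 1, 12, 5, 2, 1, 10, 2 = 35 seats, so the divisor must be adjusted.
With modified divisor 8800: modified quotas Brisco 2.370, Galen 2.034, Farrow 13.913, Arden 6.482, Dorne 2.374, Eskel 2.159, Harke 11.564, Carrow 2.875.
Rounding down: Brisco 2, Galen 2, Farrow 13, Arden 6, Dorne 2, Eskel 2, Harke 11, Carrow 2 (total 40).
Eskel receives 2.

2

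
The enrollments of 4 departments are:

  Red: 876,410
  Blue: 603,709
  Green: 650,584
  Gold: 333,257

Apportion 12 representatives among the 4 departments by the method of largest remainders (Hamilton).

Red: 4; Blue: 3; Green: 3; Gold: 2

The standard divisor is 2463960/12 = 205330.
Standard quotas: Red 4.2683, Blue 2.9402, Green 3.1685, Gold 1.6230.
Lower quotas: Red 4, Blue 2, Green 3, Gold 1 (sum 10, leaving 2 seats).
Remainders in descending order: Blue 0.9402, Gold 0.6230, Red 0.2683, Green 0.1685.
The surplus seats go to Blue, Gold.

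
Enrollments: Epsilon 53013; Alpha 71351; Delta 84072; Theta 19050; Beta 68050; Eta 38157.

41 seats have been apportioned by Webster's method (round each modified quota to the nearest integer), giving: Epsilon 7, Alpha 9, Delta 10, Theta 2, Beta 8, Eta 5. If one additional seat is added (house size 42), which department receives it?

Priority for the next seat is population ÷ (current seats + 0.5).
Priorities: Epsilon 7068.400, Alpha 7510.632, Delta 8006.857, Theta 7620.000, Beta 8005.882, Eta 6937.636.
Highest priority: Delta.

Delta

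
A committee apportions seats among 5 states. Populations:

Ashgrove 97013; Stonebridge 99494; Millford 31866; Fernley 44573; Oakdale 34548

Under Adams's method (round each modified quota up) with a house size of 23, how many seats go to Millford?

Standard divisor 307494/23 ≈ 13369.304; standard quotas: Ashgrove 7.256, Stonebridge 7.442, Millford 2.384, Fernley 3.334, Oakdale 2.584.
Rounding up gives 8, 8, 3, 4, 3 = 26 seats, so the divisor must be adjusted.
With modified divisor 15400: modified quotas Ashgrove 6.300, Stonebridge 6.461, Millford 2.069, Fernley 2.894, Oakdale 2.243.
Rounding up: Ashgrove 7, Stonebridge 7, Millford 3, Fernley 3, Oakdale 3 (total 23).
Millford receives 3.

3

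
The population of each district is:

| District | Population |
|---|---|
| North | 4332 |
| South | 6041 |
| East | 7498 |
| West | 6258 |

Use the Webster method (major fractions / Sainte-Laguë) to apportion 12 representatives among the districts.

Standard divisor 24129/12 ≈ 2010.75; standard quotas: North 2.154, South 3.004, East 3.729, West 3.112.
Rounding to the nearest integer gives North 2, South 3, East 4, West 3 — total 12, matching the house size, so no adjustment is needed.

North 2, South 3, East 4, West 3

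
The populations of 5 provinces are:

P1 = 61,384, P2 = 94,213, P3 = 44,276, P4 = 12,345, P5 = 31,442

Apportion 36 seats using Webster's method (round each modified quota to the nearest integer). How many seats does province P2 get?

14

Standard divisor 243660/36 ≈ 6768.333; standard quotas: P1 9.069, P2 13.920, P3 6.542, P4 1.824, P5 4.645.
Rounding to the nearest integer gives 9, 14, 7, 2, 5 = 37 seats, so the divisor must be adjusted.
With modified divisor 6900: modified quotas P1 8.896, P2 13.654, P3 6.417, P4 1.789, P5 4.557.
Rounding to the nearest integer: P1 9, P2 14, P3 6, P4 2, P5 5 (total 36).
P2 receives 14.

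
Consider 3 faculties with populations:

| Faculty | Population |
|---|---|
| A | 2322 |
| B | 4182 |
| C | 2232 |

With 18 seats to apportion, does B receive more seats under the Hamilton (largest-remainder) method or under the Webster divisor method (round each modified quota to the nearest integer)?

Hamilton: A 5, B 9, C 4.
Webster: A 5, B 8, C 5.
B gets 9 under Hamilton and 8 under Webster.

Hamilton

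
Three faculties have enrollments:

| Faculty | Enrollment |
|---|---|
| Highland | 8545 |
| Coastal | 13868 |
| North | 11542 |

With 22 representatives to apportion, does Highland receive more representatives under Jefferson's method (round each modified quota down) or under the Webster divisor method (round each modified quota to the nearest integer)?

Jefferson: Highland 5, Coastal 9, North 8.
Webster: Highland 6, Coastal 9, North 7.
Highland gets 5 under Jefferson and 6 under Webster.

Webster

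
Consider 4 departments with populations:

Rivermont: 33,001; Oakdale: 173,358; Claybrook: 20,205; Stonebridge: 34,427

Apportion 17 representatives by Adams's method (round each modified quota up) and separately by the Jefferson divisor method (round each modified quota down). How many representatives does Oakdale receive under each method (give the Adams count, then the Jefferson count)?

Adams: Rivermont 2, Oakdale 11, Claybrook 2, Stonebridge 2.
Jefferson: Rivermont 2, Oakdale 12, Claybrook 1, Stonebridge 2.
Oakdale gets 11 under Adams and 12 under Jefferson.

11 and 12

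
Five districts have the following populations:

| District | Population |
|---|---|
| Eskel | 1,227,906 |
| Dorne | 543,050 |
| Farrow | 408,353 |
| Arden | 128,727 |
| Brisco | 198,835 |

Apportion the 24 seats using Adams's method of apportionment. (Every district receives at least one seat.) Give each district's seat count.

Eskel: 11; Dorne: 5; Farrow: 4; Arden: 2; Brisco: 2

Standard divisor 2506871/24 ≈ 104452.958; standard quotas: Eskel 11.756, Dorne 5.199, Farrow 3.909, Arden 1.232, Brisco 1.904.
Rounding up gives 12, 6, 4, 2, 2 = 26 seats, so the divisor must be adjusted.
With modified divisor 117200: modified quotas Eskel 10.477, Dorne 4.634, Farrow 3.484, Arden 1.098, Brisco 1.697.
Rounding up: Eskel 11, Dorne 5, Farrow 4, Arden 2, Brisco 2 (total 24).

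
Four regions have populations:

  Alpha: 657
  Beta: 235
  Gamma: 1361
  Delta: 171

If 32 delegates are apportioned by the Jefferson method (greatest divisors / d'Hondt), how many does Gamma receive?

18

Standard divisor 2424/32 ≈ 75.75; standard quotas: Alpha 8.673, Beta 3.102, Gamma 17.967, Delta 2.257.
Rounding down gives 8, 3, 17, 2 = 30 seats, so the divisor must be adjusted.
With modified divisor 72: modified quotas Alpha 9.125, Beta 3.264, Gamma 18.903, Delta 2.375.
Rounding down: Alpha 9, Beta 3, Gamma 18, Delta 2 (total 32).
Gamma receives 18.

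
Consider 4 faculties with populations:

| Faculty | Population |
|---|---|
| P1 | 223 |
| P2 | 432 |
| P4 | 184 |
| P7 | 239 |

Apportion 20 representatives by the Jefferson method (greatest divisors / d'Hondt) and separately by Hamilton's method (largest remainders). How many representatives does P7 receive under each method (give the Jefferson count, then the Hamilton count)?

Jefferson: P1 4, P2 9, P4 3, P7 4.
Hamilton: P1 4, P2 8, P4 3, P7 5.
P7 gets 4 under Jefferson and 5 under Hamilton.

4 and 5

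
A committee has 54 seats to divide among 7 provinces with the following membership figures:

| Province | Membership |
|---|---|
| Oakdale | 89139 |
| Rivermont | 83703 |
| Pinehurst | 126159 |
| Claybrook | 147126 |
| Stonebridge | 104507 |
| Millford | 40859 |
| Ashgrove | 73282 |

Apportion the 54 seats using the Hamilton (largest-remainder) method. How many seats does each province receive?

Total 664775; standard divisor 664775/54 ≈ 12310.648.
Standard quotas: Oakdale 7.2408, Rivermont 6.7992, Pinehurst 10.2480, Claybrook 11.9511, Stonebridge 8.4892, Millford 3.3190, Ashgrove 5.9527.
Lower quotas: Oakdale 7, Rivermont 6, Pinehurst 10, Claybrook 11, Stonebridge 8, Millford 3, Ashgrove 5 (sum 50, leaving 4 seats).
Remainders in descending order: Ashgrove 0.9527, Claybrook 0.9511, Rivermont 0.7992, Stonebridge 0.4892, Millford 0.3190, Pinehurst 0.2480, Oakdale 0.2408.
Largest remainders: Ashgrove, Claybrook, Rivermont, Stonebridge receive the extra seats.

Oakdale 7, Rivermont 7, Pinehurst 10, Claybrook 12, Stonebridge 9, Millford 3, Ashgrove 6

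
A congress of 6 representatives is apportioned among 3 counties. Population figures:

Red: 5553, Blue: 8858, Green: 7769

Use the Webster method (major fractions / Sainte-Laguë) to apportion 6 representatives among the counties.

Standard divisor 22180/6 ≈ 3696.667; standard quotas: Red 1.502, Blue 2.396, Green 2.102.
Rounding to the nearest integer gives Red 2, Blue 2, Green 2 — total 6, matching the house size, so no adjustment is needed.

Red: 2, Blue: 2, Green: 2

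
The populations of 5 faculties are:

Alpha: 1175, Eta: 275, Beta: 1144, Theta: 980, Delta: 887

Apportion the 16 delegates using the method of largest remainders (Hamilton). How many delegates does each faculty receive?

Total 4461; standard divisor 4461/16 ≈ 278.812.
Standard quotas: Alpha 4.214, Eta 0.986, Beta 4.103, Theta 3.515, Delta 3.181.
Lower quotas: Alpha 4, Eta 0, Beta 4, Theta 3, Delta 3 (sum 14, leaving 2 seats).
Remainders in descending order: Eta 0.986, Theta 0.515, Alpha 0.214, Delta 0.181, Beta 0.103.
Largest remainders: Eta, Theta receive the extra seats.

Alpha=4, Eta=1, Beta=4, Theta=4, Delta=3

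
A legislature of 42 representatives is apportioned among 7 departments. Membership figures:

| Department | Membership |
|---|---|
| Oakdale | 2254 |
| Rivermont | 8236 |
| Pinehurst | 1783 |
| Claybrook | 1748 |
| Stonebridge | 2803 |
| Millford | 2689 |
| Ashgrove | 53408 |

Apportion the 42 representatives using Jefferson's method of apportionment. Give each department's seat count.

Oakdale 1, Rivermont 5, Pinehurst 1, Claybrook 1, Stonebridge 1, Millford 1, Ashgrove 32

Standard divisor 72921/42 ≈ 1736.214; standard quotas: Oakdale 1.298, Rivermont 4.744, Pinehurst 1.027, Claybrook 1.007, Stonebridge 1.614, Millford 1.549, Ashgrove 30.761.
Rounding down gives 1, 4, 1, 1, 1, 1, 30 = 39 seats, so the divisor must be adjusted.
With modified divisor 1630: modified quotas Oakdale 1.383, Rivermont 5.053, Pinehurst 1.094, Claybrook 1.072, Stonebridge 1.720, Millford 1.650, Ashgrove 32.766.
Rounding down: Oakdale 1, Rivermont 5, Pinehurst 1, Claybrook 1, Stonebridge 1, Millford 1, Ashgrove 32 (total 42).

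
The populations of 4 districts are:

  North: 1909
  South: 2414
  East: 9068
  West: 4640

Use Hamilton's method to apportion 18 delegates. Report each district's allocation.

The standard divisor is 18031/18 ≈ 1001.722.
Standard quotas: North 1.9057, South 2.4098, East 9.0524, West 4.6320.
Lower quotas: North 1, South 2, East 9, West 4 (sum 16, leaving 2 seats).
Remainders in descending order: North 0.9057, West 0.6320, South 0.4098, East 0.0524.
Largest remainders: North, West receive the extra seats.

North: 2, South: 2, East: 9, West: 5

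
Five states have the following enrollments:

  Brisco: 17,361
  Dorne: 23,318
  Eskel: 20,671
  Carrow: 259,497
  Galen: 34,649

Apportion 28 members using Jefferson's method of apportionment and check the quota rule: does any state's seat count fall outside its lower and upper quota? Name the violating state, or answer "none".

Carrow

Standard quotas: Brisco 1.367, Dorne 1.837, Eskel 1.628, Carrow 20.439, Galen 2.729.
Jefferson allocation: Brisco 1, Dorne 2, Eskel 1, Carrow 22, Galen 2.
Carrow has quota 20.439 (lower 20, upper 21) but receives 22 — outside the quota interval.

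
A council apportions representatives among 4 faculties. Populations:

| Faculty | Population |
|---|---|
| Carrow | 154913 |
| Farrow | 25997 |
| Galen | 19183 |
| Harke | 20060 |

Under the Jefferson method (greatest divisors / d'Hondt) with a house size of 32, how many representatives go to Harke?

Standard divisor 220153/32 ≈ 6879.781; standard quotas: Carrow 22.517, Farrow 3.779, Galen 2.788, Harke 2.916.
Rounding down gives 22, 3, 2, 2 = 29 seats, so the divisor must be adjusted.
With modified divisor 6463.62: modified quotas Carrow 23.967, Farrow 4.022, Galen 2.968, Harke 3.104.
Rounding down: Carrow 23, Farrow 4, Galen 2, Harke 3 (total 32).
Harke receives 3.

3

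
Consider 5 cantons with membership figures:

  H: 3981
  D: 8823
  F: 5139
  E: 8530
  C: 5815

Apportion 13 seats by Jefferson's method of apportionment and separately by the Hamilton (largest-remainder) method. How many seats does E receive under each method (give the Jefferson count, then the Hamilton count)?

4 and 3

Jefferson: H 1, D 4, F 2, E 4, C 2.
Hamilton: H 2, D 4, F 2, E 3, C 2.
E gets 4 under Jefferson and 3 under Hamilton.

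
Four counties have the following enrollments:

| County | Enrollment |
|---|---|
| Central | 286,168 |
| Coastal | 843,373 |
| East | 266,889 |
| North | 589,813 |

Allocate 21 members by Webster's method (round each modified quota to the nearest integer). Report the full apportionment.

Central 3, Coastal 9, East 3, North 6

Standard divisor 1986243/21 ≈ 94583; standard quotas: Central 3.026, Coastal 8.917, East 2.822, North 6.236.
Rounding to the nearest integer gives Central 3, Coastal 9, East 3, North 6 — total 21, matching the house size, so no adjustment is needed.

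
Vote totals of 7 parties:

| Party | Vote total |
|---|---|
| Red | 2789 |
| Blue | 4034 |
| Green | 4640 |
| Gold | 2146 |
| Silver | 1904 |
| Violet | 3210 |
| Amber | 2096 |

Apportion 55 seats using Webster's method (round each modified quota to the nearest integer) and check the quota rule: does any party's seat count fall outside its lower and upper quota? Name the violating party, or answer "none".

Standard quotas: Red 7.368, Blue 10.657, Green 12.258, Gold 5.669, Silver 5.030, Violet 8.480, Amber 5.537.
Webster allocation: Red 7, Blue 11, Green 12, Gold 6, Silver 5, Violet 8, Amber 6.
Every allocation lies between the lower and upper quota.

none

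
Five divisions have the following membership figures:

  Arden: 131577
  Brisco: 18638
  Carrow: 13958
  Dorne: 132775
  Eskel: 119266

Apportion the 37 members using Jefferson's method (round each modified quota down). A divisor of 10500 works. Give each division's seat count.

With modified divisor 10500: modified quotas Arden 12.531, Brisco 1.775, Carrow 1.329, Dorne 12.645, Eskel 11.359.
Rounding down: Arden 12, Brisco 1, Carrow 1, Dorne 12, Eskel 11 (total 37).

Arden 12; Brisco 1; Carrow 1; Dorne 12; Eskel 11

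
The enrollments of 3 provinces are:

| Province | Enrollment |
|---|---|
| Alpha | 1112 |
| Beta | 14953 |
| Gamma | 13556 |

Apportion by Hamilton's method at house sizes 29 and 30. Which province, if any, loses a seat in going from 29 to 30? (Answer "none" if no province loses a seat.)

none

At 29 seats: Alpha 1, Beta 15, Gamma 13.
At 30 seats: Alpha 1, Beta 15, Gamma 14.
No province's allocation decreased.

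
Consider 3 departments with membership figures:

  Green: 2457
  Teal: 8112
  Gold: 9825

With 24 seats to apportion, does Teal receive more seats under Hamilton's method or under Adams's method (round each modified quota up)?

Hamilton: Green 3, Teal 9, Gold 12.
Adams: Green 3, Teal 10, Gold 11.
Teal gets 9 under Hamilton and 10 under Adams.

Adams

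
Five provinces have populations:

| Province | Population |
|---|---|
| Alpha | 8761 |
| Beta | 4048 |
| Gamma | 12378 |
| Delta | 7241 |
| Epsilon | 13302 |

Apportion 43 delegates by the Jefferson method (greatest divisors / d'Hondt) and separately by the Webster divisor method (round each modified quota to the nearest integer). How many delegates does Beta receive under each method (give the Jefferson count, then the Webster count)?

3 and 4

Jefferson: Alpha 8, Beta 3, Gamma 12, Delta 7, Epsilon 13.
Webster: Alpha 8, Beta 4, Gamma 12, Delta 7, Epsilon 12.
Beta gets 3 under Jefferson and 4 under Webster.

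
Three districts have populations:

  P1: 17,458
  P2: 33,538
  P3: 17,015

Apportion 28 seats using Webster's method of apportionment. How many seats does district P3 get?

7

Standard divisor 68011/28 ≈ 2428.964; standard quotas: P1 7.187, P2 13.808, P3 7.005.
Rounding to the nearest integer gives P1 7, P2 14, P3 7 — total 28, matching the house size, so no adjustment is needed.
P3 receives 7.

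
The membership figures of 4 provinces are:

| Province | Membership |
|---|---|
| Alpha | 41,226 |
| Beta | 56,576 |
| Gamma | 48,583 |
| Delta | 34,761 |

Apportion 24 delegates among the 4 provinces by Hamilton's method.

Alpha=5, Beta=8, Gamma=6, Delta=5

Total 181146; standard divisor 181146/24 ≈ 7547.75.
Standard quotas: Alpha 5.4620, Beta 7.4957, Gamma 6.4368, Delta 4.6055.
Lower quotas: Alpha 5, Beta 7, Gamma 6, Delta 4 (sum 22, leaving 2 seats).
Remainders in descending order: Delta 0.6055, Beta 0.4957, Alpha 0.4620, Gamma 0.4368.
The surplus seats go to Delta, Beta.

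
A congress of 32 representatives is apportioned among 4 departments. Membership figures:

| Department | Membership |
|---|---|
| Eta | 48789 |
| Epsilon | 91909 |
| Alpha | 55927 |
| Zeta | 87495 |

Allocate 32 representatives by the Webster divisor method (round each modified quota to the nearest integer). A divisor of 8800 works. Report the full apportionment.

With modified divisor 8800: modified quotas Eta 5.544, Epsilon 10.444, Alpha 6.355, Zeta 9.943.
Rounding to the nearest integer: Eta 6, Epsilon 10, Alpha 6, Zeta 10 (total 32).

Eta: 6; Epsilon: 10; Alpha: 6; Zeta: 10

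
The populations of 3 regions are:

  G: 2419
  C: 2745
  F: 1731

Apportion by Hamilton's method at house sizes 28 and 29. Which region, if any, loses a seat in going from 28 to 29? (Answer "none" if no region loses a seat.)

none

At 28 seats: G 10, C 11, F 7.
At 29 seats: G 10, C 12, F 7.
No region's allocation decreased.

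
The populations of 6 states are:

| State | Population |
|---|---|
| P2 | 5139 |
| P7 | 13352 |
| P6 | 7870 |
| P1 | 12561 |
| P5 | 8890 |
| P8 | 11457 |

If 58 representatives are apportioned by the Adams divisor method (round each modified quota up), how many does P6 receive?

8

Standard divisor 59269/58 ≈ 1021.879; standard quotas: P2 5.029, P7 13.066, P6 7.701, P1 12.292, P5 8.700, P8 11.212.
Rounding up gives 6, 14, 8, 13, 9, 12 = 62 seats, so the divisor must be adjusted.
With modified divisor 1100: modified quotas P2 4.672, P7 12.138, P6 7.155, P1 11.419, P5 8.082, P8 10.415.
Rounding up: P2 5, P7 13, P6 8, P1 12, P5 9, P8 11 (total 58).
P6 receives 8.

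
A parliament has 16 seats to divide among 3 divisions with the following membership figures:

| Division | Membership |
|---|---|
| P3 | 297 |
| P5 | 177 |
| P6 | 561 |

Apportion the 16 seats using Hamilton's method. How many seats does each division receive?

The standard divisor is 1035/16 ≈ 64.688.
Standard quotas: P3 4.591, P5 2.736, P6 8.672.
Lower quotas: P3 4, P5 2, P6 8 (sum 14, leaving 2 seats).
Remainders in descending order: P5 0.736, P6 0.672, P3 0.591.
Largest remainders: P5, P6 receive the extra seats.

P3=4; P5=3; P6=9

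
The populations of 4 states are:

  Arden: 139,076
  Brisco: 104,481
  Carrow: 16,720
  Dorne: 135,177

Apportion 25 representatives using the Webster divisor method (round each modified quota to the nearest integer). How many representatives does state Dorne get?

Standard divisor 395454/25 ≈ 15818.16; standard quotas: Arden 8.792, Brisco 6.605, Carrow 1.057, Dorne 8.546.
Rounding to the nearest integer gives 9, 7, 1, 9 = 26 seats, so the divisor must be adjusted.
With modified divisor 16000: modified quotas Arden 8.692, Brisco 6.530, Carrow 1.045, Dorne 8.449.
Rounding to the nearest integer: Arden 9, Brisco 7, Carrow 1, Dorne 8 (total 25).
Dorne receives 8.

8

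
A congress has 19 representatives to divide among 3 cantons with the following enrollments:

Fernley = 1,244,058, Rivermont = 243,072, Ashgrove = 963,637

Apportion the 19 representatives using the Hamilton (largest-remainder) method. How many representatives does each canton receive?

Total 2450767; standard divisor 2450767/19 ≈ 128987.737.
Standard quotas: Fernley 9.6448, Rivermont 1.8845, Ashgrove 7.4708.
Lower quotas: Fernley 9, Rivermont 1, Ashgrove 7 (sum 17, leaving 2 seats).
Remainders in descending order: Rivermont 0.8845, Fernley 0.6448, Ashgrove 0.4708.
The surplus seats go to Rivermont, Fernley.

Fernley: 10, Rivermont: 2, Ashgrove: 7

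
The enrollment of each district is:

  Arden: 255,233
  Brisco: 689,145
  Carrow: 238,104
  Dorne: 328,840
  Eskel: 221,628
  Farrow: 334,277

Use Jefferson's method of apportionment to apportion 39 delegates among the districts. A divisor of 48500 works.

With modified divisor 48500: modified quotas Arden 5.263, Brisco 14.209, Carrow 4.909, Dorne 6.780, Eskel 4.570, Farrow 6.892.
Rounding down: Arden 5, Brisco 14, Carrow 4, Dorne 6, Eskel 4, Farrow 6 (total 39).

Arden: 5, Brisco: 14, Carrow: 4, Dorne: 6, Eskel: 4, Farrow: 6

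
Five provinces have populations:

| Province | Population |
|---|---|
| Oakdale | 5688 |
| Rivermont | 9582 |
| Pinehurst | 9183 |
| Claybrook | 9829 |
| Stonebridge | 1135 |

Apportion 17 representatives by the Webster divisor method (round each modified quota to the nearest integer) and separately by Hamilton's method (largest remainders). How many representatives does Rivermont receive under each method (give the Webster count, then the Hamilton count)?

4 and 5

Webster: Oakdale 3, Rivermont 4, Pinehurst 4, Claybrook 5, Stonebridge 1.
Hamilton: Oakdale 3, Rivermont 5, Pinehurst 4, Claybrook 5, Stonebridge 0.
Rivermont gets 4 under Webster and 5 under Hamilton.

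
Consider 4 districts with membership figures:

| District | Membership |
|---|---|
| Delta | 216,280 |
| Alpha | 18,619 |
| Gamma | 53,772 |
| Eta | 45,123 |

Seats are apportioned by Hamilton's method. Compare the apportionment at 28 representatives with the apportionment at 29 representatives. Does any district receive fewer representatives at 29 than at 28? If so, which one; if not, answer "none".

Alpha

At 28 seats: Delta 18, Alpha 2, Gamma 4, Eta 4.
At 29 seats: Delta 19, Alpha 1, Gamma 5, Eta 4.
Alpha drops from 2 to 1.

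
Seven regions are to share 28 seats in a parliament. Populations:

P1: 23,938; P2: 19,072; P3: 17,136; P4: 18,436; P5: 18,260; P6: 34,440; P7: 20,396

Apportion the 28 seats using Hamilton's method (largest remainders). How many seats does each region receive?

Standard divisor: 151678 ÷ 28 ≈ 5417.071.
Standard quotas: P1 4.4190, P2 3.5207, P3 3.1633, P4 3.4033, P5 3.3708, P6 6.3577, P7 3.7651.
Lower quotas: P1 4, P2 3, P3 3, P4 3, P5 3, P6 6, P7 3 (sum 25, leaving 3 seats).
Remainders in descending order: P7 0.7651, P2 0.5207, P1 0.4190, P4 0.4033, P5 0.3708, P6 0.3577, P3 0.1633.
Largest remainders: P7, P2, P1 receive the extra seats.

P1 5, P2 4, P3 3, P4 3, P5 3, P6 6, P7 4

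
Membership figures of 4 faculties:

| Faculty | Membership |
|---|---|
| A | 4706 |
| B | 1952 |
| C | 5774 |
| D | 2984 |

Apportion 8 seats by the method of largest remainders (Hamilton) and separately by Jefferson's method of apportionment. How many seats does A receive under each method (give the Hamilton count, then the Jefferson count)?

Hamilton: A 2, B 1, C 3, D 2.
Jefferson: A 3, B 1, C 3, D 1.
A gets 2 under Hamilton and 3 under Jefferson.

2 and 3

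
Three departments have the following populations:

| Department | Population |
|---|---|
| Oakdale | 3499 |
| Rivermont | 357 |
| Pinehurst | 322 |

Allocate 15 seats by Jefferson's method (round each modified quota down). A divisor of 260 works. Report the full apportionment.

Oakdale: 13, Rivermont: 1, Pinehurst: 1

With modified divisor 260: modified quotas Oakdale 13.458, Rivermont 1.373, Pinehurst 1.238.
Rounding down: Oakdale 13, Rivermont 1, Pinehurst 1 (total 15).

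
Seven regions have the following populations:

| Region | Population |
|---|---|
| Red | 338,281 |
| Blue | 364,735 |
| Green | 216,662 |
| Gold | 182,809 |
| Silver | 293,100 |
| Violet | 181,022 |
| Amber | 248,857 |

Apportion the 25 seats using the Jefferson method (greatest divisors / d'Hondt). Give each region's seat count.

Standard divisor 1825466/25 ≈ 73018.64; standard quotas: Red 4.633, Blue 4.995, Green 2.967, Gold 2.504, Silver 4.014, Violet 2.479, Amber 3.408.
Rounding down gives 4, 4, 2, 2, 4, 2, 3 = 21 seats, so the divisor must be adjusted.
With modified divisor 61600: modified quotas Red 5.492, Blue 5.921, Green 3.517, Gold 2.968, Silver 4.758, Violet 2.939, Amber 4.040.
Rounding down: Red 5, Blue 5, Green 3, Gold 2, Silver 4, Violet 2, Amber 4 (total 25).

Red: 5, Blue: 5, Green: 3, Gold: 2, Silver: 4, Violet: 2, Amber: 4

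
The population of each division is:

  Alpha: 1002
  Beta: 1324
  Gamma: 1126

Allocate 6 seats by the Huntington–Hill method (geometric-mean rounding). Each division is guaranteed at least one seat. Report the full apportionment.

Alpha 2, Beta 2, Gamma 2

With divisor 625: modified quotas Alpha 1.603, Beta 2.118, Gamma 1.802.
Geometric-mean thresholds: Alpha √(1·2)=1.414, Beta √(2·3)=2.449, Gamma √(1·2)=1.414.
Each quota rounded against its threshold gives Alpha 2, Beta 2, Gamma 2 (total 6).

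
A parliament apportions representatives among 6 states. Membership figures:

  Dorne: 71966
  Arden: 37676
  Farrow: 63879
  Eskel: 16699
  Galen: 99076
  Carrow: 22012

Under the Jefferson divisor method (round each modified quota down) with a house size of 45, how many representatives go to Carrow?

Standard divisor 311308/45 ≈ 6917.956; standard quotas: Dorne 10.403, Arden 5.446, Farrow 9.234, Eskel 2.414, Galen 14.322, Carrow 3.182.
Rounding down gives 10, 5, 9, 2, 14, 3 = 43 seats, so the divisor must be adjusted.
With modified divisor 6500: modified quotas Dorne 11.072, Arden 5.796, Farrow 9.828, Eskel 2.569, Galen 15.242, Carrow 3.386.
Rounding down: Dorne 11, Arden 5, Farrow 9, Eskel 2, Galen 15, Carrow 3 (total 45).
Carrow receives 3.

3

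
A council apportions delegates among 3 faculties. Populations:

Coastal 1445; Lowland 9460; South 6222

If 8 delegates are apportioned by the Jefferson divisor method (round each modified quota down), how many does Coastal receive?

0

Standard divisor 17127/8 ≈ 2140.875; standard quotas: Coastal 0.675, Lowland 4.419, South 2.906.
Rounding down gives 0, 4, 2 = 6 seats, so the divisor must be adjusted.
With modified divisor 1700: modified quotas Coastal 0.850, Lowland 5.565, South 3.660.
Rounding down: Coastal 0, Lowland 5, South 3 (total 8).
Coastal receives 0.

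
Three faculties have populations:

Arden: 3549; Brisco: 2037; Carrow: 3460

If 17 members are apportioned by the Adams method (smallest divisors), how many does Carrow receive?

6

Standard divisor 9046/17 ≈ 532.118; standard quotas: Arden 6.670, Brisco 3.828, Carrow 6.502.
Rounding up gives 7, 4, 7 = 18 seats, so the divisor must be adjusted.
With modified divisor 580: modified quotas Arden 6.119, Brisco 3.512, Carrow 5.966.
Rounding up: Arden 7, Brisco 4, Carrow 6 (total 17).
Carrow receives 6.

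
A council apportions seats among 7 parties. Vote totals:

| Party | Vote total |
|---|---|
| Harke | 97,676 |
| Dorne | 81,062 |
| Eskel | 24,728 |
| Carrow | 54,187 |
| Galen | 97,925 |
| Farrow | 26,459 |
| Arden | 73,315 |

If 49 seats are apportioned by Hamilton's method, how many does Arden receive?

Total 455352; standard divisor 455352/49 ≈ 9292.898.
Standard quotas: Harke 10.5108, Dorne 8.7230, Eskel 2.6610, Carrow 5.8310, Galen 10.5376, Farrow 2.8472, Arden 7.8894.
Lower quotas: Harke 10, Dorne 8, Eskel 2, Carrow 5, Galen 10, Farrow 2, Arden 7 (sum 44, leaving 5 seats).
Remainders in descending order: Arden 0.8894, Farrow 0.8472, Carrow 0.8310, Dorne 0.7230, Eskel 0.6610, Galen 0.5376, Harke 0.5108.
The surplus seats go to Arden, Farrow, Carrow, Dorne, Eskel.
Arden receives 8.

8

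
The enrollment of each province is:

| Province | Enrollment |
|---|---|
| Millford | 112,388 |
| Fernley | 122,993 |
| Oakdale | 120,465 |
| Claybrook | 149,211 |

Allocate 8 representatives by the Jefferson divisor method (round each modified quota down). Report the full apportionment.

Standard divisor 505057/8 ≈ 63132.125; standard quotas: Millford 1.780, Fernley 1.948, Oakdale 1.908, Claybrook 2.363.
Rounding down gives 1, 1, 1, 2 = 5 seats, so the divisor must be adjusted.
With modified divisor 53000: modified quotas Millford 2.121, Fernley 2.321, Oakdale 2.273, Claybrook 2.815.
Rounding down: Millford 2, Fernley 2, Oakdale 2, Claybrook 2 (total 8).

Millford 2; Fernley 2; Oakdale 2; Claybrook 2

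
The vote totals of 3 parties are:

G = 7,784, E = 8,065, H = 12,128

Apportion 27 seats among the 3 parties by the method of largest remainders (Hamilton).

G=7, E=8, H=12

The standard divisor is 27977/27 ≈ 1036.185.
Standard quotas: G 7.5122, E 7.7834, H 11.7045.
Lower quotas: G 7, E 7, H 11 (sum 25, leaving 2 seats).
Remainders in descending order: E 0.7834, H 0.7045, G 0.5122.
Largest remainders: E, H receive the extra seats.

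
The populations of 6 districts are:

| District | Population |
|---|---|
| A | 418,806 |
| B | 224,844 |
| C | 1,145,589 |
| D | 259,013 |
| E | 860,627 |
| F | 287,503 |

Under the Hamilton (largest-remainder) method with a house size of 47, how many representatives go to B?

3

Total 3196382; standard divisor 3196382/47 ≈ 68008.128.
Standard quotas: A 6.1582, B 3.3061, C 16.8449, D 3.8086, E 12.6548, F 4.2275.
Lower quotas: A 6, B 3, C 16, D 3, E 12, F 4 (sum 44, leaving 3 seats).
Remainders in descending order: C 0.8449, D 0.8086, E 0.6548, B 0.3061, F 0.2275, A 0.1582.
Largest remainders: C, D, E receive the extra seats.
B receives 3.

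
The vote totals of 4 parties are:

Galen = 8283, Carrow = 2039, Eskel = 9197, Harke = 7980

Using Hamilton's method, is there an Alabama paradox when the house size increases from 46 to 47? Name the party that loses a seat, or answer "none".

At 46 seats: Galen 14, Carrow 4, Eskel 15, Harke 13.
At 47 seats: Galen 14, Carrow 3, Eskel 16, Harke 14.
Carrow drops from 4 to 3.

Carrow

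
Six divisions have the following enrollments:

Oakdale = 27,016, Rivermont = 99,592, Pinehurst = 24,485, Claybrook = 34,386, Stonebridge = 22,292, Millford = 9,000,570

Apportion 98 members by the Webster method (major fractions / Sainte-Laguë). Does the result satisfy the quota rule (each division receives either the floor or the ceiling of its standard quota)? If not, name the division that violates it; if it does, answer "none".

Millford

Standard quotas: Oakdale 0.288, Rivermont 1.060, Pinehurst 0.261, Claybrook 0.366, Stonebridge 0.237, Millford 95.789.
Webster allocation: Oakdale 0, Rivermont 1, Pinehurst 0, Claybrook 0, Stonebridge 0, Millford 97.
Millford has quota 95.789 (lower 95, upper 96) but receives 97 — outside the quota interval.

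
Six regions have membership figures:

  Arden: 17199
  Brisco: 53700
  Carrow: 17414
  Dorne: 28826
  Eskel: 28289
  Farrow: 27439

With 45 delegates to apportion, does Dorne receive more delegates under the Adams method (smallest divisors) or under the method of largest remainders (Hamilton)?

Hamilton

Adams: Arden 5, Brisco 14, Carrow 5, Dorne 7, Eskel 7, Farrow 7.
Hamilton: Arden 4, Brisco 14, Carrow 5, Dorne 8, Eskel 7, Farrow 7.
Dorne gets 7 under Adams and 8 under Hamilton.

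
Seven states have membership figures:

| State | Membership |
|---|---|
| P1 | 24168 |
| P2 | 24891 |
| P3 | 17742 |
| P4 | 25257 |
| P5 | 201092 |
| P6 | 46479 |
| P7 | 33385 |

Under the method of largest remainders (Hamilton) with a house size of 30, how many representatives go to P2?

The standard divisor is 373014/30 ≈ 12433.8.
Standard quotas: P1 1.9437, P2 2.0019, P3 1.4269, P4 2.0313, P5 16.1730, P6 3.7381, P7 2.6850.
Lower quotas: P1 1, P2 2, P3 1, P4 2, P5 16, P6 3, P7 2 (sum 27, leaving 3 seats).
Remainders in descending order: P1 0.9437, P6 0.7381, P7 0.6850, P3 0.4269, P5 0.1730, P4 0.0313, P2 0.0019.
The surplus seats go to P1, P6, P7.
P2 receives 2.

2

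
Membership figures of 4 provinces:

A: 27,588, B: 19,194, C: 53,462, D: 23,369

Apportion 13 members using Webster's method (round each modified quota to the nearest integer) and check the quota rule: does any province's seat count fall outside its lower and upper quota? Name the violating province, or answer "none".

none

Standard quotas: A 2.901, B 2.019, C 5.622, D 2.458.
Webster allocation: A 3, B 2, C 6, D 2.
Every allocation lies between the lower and upper quota.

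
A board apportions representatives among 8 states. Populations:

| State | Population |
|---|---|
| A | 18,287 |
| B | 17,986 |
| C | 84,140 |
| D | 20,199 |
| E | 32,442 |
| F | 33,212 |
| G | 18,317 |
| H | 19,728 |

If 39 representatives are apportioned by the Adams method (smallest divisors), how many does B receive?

Standard divisor 244311/39 ≈ 6264.385; standard quotas: A 2.919, B 2.871, C 13.431, D 3.224, E 5.179, F 5.302, G 2.924, H 3.149.
Rounding up gives 3, 3, 14, 4, 6, 6, 3, 4 = 43 seats, so the divisor must be adjusted.
With modified divisor 6688: modified quotas A 2.734, B 2.689, C 12.581, D 3.020, E 4.851, F 4.966, G 2.739, H 2.950.
Rounding up: A 3, B 3, C 13, D 4, E 5, F 5, G 3, H 3 (total 39).
B receives 3.

3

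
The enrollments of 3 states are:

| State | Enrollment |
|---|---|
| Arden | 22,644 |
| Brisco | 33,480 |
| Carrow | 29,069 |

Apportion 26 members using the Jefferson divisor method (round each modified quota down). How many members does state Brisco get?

10

Standard divisor 85193/26 ≈ 3276.654; standard quotas: Arden 6.911, Brisco 10.218, Carrow 8.872.
Rounding down gives 6, 10, 8 = 24 seats, so the divisor must be adjusted.
With modified divisor 3100: modified quotas Arden 7.305, Brisco 10.800, Carrow 9.377.
Rounding down: Arden 7, Brisco 10, Carrow 9 (total 26).
Brisco receives 10.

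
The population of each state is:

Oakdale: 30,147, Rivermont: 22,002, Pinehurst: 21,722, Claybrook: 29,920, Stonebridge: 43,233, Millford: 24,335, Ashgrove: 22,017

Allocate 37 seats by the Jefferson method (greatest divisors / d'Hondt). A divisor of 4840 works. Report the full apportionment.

Oakdale 6; Rivermont 4; Pinehurst 4; Claybrook 6; Stonebridge 8; Millford 5; Ashgrove 4

With modified divisor 4840: modified quotas Oakdale 6.229, Rivermont 4.546, Pinehurst 4.488, Claybrook 6.182, Stonebridge 8.932, Millford 5.028, Ashgrove 4.549.
Rounding down: Oakdale 6, Rivermont 4, Pinehurst 4, Claybrook 6, Stonebridge 8, Millford 5, Ashgrove 4 (total 37).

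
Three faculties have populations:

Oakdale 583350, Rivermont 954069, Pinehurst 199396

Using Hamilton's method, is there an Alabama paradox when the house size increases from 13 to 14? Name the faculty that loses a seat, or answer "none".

At 13 seats: Oakdale 4, Rivermont 7, Pinehurst 2.
At 14 seats: Oakdale 5, Rivermont 8, Pinehurst 1.
Pinehurst drops from 2 to 1.

Pinehurst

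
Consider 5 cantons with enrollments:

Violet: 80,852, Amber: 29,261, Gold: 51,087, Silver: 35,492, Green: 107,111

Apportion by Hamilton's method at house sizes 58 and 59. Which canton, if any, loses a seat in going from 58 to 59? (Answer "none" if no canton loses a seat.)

Amber

At 58 seats: Violet 15, Amber 6, Gold 10, Silver 7, Green 20.
At 59 seats: Violet 16, Amber 5, Gold 10, Silver 7, Green 21.
Amber drops from 6 to 5.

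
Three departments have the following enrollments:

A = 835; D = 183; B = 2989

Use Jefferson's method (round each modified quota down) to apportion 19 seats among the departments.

Standard divisor 4007/19 ≈ 210.895; standard quotas: A 3.959, D 0.868, B 14.173.
Rounding down gives 3, 0, 14 = 17 seats, so the divisor must be adjusted.
With modified divisor 190: modified quotas A 4.395, D 0.963, B 15.732.
Rounding down: A 4, D 0, B 15 (total 19).

A: 4, D: 0, B: 15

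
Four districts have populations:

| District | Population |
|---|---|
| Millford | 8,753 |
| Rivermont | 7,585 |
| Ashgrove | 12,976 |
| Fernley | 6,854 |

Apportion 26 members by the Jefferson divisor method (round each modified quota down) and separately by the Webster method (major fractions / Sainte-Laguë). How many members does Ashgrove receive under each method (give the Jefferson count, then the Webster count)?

10 and 9

Jefferson: Millford 6, Rivermont 5, Ashgrove 10, Fernley 5.
Webster: Millford 6, Rivermont 6, Ashgrove 9, Fernley 5.
Ashgrove gets 10 under Jefferson and 9 under Webster.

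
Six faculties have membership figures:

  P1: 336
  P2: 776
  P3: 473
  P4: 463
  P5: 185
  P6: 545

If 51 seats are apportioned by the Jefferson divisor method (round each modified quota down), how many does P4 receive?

Standard divisor 2778/51 ≈ 54.471; standard quotas: P1 6.168, P2 14.246, P3 8.684, P4 8.500, P5 3.396, P6 10.005.
Rounding down gives 6, 14, 8, 8, 3, 10 = 49 seats, so the divisor must be adjusted.
With modified divisor 51.6: modified quotas P1 6.512, P2 15.039, P3 9.167, P4 8.973, P5 3.585, P6 10.562.
Rounding down: P1 6, P2 15, P3 9, P4 8, P5 3, P6 10 (total 51).
P4 receives 8.

8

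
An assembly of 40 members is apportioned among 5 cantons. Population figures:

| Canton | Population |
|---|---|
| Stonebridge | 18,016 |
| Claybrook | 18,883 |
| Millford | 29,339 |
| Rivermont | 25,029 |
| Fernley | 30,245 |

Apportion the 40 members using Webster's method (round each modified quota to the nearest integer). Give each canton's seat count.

Standard divisor 121512/40 ≈ 3037.8; standard quotas: Stonebridge 5.931, Claybrook 6.216, Millford 9.658, Rivermont 8.239, Fernley 9.956.
Rounding to the nearest integer gives Stonebridge 6, Claybrook 6, Millford 10, Rivermont 8, Fernley 10 — total 40, matching the house size, so no adjustment is needed.

Stonebridge: 6; Claybrook: 6; Millford: 10; Rivermont: 8; Fernley: 10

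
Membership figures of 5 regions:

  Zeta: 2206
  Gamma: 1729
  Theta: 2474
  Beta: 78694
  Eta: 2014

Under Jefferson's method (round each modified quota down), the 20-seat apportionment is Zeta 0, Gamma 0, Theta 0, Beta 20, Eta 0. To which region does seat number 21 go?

Priority for the next seat is population ÷ (current seats + 1).
Priorities: Zeta 2206.000, Gamma 1729.000, Theta 2474.000, Beta 3747.333, Eta 2014.000.
Highest priority: Beta.

Beta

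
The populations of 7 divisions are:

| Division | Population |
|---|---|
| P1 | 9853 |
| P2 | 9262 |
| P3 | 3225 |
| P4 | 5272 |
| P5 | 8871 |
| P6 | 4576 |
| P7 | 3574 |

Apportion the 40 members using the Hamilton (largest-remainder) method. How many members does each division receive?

Standard divisor: 44633 ÷ 40 ≈ 1115.825.
Standard quotas: P1 8.8302, P2 8.3006, P3 2.8902, P4 4.7248, P5 7.9502, P6 4.1010, P7 3.2030.
Lower quotas: P1 8, P2 8, P3 2, P4 4, P5 7, P6 4, P7 3 (sum 36, leaving 4 seats).
Remainders in descending order: P5 0.9502, P3 0.8902, P1 0.8302, P4 0.7248, P2 0.3006, P7 0.2030, P6 0.1010.
Largest remainders: P5, P3, P1, P4 receive the extra seats.

P1=9; P2=8; P3=3; P4=5; P5=8; P6=4; P7=3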